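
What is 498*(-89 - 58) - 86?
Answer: -73292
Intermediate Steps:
498*(-89 - 58) - 86 = 498*(-147) - 86 = -73206 - 86 = -73292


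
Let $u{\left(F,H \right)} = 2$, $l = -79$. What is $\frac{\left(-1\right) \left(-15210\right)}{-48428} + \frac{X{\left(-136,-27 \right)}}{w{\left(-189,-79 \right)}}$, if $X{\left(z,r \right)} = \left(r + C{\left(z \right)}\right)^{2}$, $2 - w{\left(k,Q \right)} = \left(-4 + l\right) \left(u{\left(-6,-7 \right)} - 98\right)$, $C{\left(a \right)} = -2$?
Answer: $- \frac{20236351}{48222181} \approx -0.41965$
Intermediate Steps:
$w{\left(k,Q \right)} = -7966$ ($w{\left(k,Q \right)} = 2 - \left(-4 - 79\right) \left(2 - 98\right) = 2 - \left(-83\right) \left(-96\right) = 2 - 7968 = -7966$)
$X{\left(z,r \right)} = \left(-2 + r\right)^{2}$ ($X{\left(z,r \right)} = \left(r - 2\right)^{2} = \left(-2 + r\right)^{2}$)
$\frac{\left(-1\right) \left(-15210\right)}{-48428} + \frac{X{\left(-136,-27 \right)}}{w{\left(-189,-79 \right)}} = \frac{\left(-1\right) \left(-15210\right)}{-48428} + \frac{\left(-2 - 27\right)^{2}}{-7966} = 15210 \left(- \frac{1}{48428}\right) + \left(-29\right)^{2} \left(- \frac{1}{7966}\right) = - \frac{7605}{24214} + 841 \left(- \frac{1}{7966}\right) = - \frac{7605}{24214} - \frac{841}{7966} = - \frac{20236351}{48222181}$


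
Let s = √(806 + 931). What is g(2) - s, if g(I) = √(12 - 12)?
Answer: -3*√193 ≈ -41.677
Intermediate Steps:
g(I) = 0 (g(I) = √0 = 0)
s = 3*√193 (s = √1737 = 3*√193 ≈ 41.677)
g(2) - s = 0 - 3*√193 = -3*√193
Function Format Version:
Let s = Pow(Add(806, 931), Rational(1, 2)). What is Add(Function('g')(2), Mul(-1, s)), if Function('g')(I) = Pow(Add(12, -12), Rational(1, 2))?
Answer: Mul(-3, Pow(193, Rational(1, 2))) ≈ -41.677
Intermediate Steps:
Function('g')(I) = 0 (Function('g')(I) = Pow(0, Rational(1, 2)) = 0)
s = Mul(3, Pow(193, Rational(1, 2))) (s = Pow(1737, Rational(1, 2)) = Mul(3, Pow(193, Rational(1, 2))) ≈ 41.677)
Add(Function('g')(2), Mul(-1, s)) = Add(0, Mul(-1, Mul(3, Pow(193, Rational(1, 2))))) = Add(0, Mul(-3, Pow(193, Rational(1, 2)))) = Mul(-3, Pow(193, Rational(1, 2)))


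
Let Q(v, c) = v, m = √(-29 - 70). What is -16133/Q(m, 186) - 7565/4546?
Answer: -7565/4546 + 16133*I*√11/33 ≈ -1.6641 + 1621.4*I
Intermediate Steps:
m = 3*I*√11 (m = √(-99) = 3*I*√11 ≈ 9.9499*I)
-16133/Q(m, 186) - 7565/4546 = -16133*(-I*√11/33) - 7565/4546 = -(-16133)*I*√11/33 - 7565*1/4546 = 16133*I*√11/33 - 7565/4546 = -7565/4546 + 16133*I*√11/33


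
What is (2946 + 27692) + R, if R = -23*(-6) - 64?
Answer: 30712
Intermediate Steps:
R = 74 (R = 138 - 64 = 74)
(2946 + 27692) + R = (2946 + 27692) + 74 = 30638 + 74 = 30712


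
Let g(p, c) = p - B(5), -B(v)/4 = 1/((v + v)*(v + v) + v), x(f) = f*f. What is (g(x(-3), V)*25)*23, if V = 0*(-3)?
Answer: 109135/21 ≈ 5196.9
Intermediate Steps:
V = 0
x(f) = f**2
B(v) = -4/(v + 4*v**2) (B(v) = -4/((v + v)*(v + v) + v) = -4/((2*v)*(2*v) + v) = -4/(4*v**2 + v) = -4/(v + 4*v**2))
g(p, c) = 4/105 + p (g(p, c) = p - (-4)/(5*(1 + 4*5)) = p - (-4)/(5*(1 + 20)) = p - (-4)/(5*21) = p - 1*(-4/105) = p + 4/105 = 4/105 + p)
(g(x(-3), V)*25)*23 = ((4/105 + (-3)**2)*25)*23 = ((4/105 + 9)*25)*23 = ((949/105)*25)*23 = (4745/21)*23 = 109135/21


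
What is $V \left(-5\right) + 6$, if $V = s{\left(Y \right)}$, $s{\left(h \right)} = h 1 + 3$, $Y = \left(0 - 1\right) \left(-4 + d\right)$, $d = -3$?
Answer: $-44$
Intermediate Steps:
$Y = 7$ ($Y = \left(0 - 1\right) \left(-4 - 3\right) = \left(-1\right) \left(-7\right) = 7$)
$s{\left(h \right)} = 3 + h$ ($s{\left(h \right)} = h + 3 = 3 + h$)
$V = 10$ ($V = 3 + 7 = 10$)
$V \left(-5\right) + 6 = 10 \left(-5\right) + 6 = -50 + 6 = -44$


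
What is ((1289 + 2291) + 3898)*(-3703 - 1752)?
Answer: -40792490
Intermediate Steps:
((1289 + 2291) + 3898)*(-3703 - 1752) = (3580 + 3898)*(-5455) = 7478*(-5455) = -40792490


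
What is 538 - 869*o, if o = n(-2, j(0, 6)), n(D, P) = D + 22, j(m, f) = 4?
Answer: -16842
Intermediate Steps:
n(D, P) = 22 + D
o = 20 (o = 22 - 2 = 20)
538 - 869*o = 538 - 869*20 = 538 - 17380 = -16842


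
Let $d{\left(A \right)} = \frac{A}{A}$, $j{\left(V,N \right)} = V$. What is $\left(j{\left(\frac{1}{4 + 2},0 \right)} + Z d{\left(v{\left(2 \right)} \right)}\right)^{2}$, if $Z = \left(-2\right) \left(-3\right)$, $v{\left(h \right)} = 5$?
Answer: $\frac{1369}{36} \approx 38.028$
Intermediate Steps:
$Z = 6$
$d{\left(A \right)} = 1$
$\left(j{\left(\frac{1}{4 + 2},0 \right)} + Z d{\left(v{\left(2 \right)} \right)}\right)^{2} = \left(\frac{1}{4 + 2} + 6 \cdot 1\right)^{2} = \left(\frac{1}{6} + 6\right)^{2} = \left(\frac{37}{6}\right)^{2} = \frac{1369}{36}$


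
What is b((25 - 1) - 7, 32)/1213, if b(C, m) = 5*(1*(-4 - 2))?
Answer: -30/1213 ≈ -0.024732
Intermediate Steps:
b(C, m) = -30 (b(C, m) = 5*(1*(-6)) = 5*(-6) = -30)
b((25 - 1) - 7, 32)/1213 = -30/1213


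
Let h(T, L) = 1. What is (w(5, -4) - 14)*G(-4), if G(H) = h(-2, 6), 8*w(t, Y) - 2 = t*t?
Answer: -85/8 ≈ -10.625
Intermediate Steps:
w(t, Y) = 1/4 + t**2/8 (w(t, Y) = 1/4 + (t*t)/8 = 1/4 + t**2/8)
G(H) = 1
(w(5, -4) - 14)*G(-4) = ((1/4 + (1/8)*5**2) - 14)*1 = ((1/4 + (1/8)*25) - 14)*1 = ((1/4 + 25/8) - 14)*1 = (27/8 - 14)*1 = -85/8*1 = -85/8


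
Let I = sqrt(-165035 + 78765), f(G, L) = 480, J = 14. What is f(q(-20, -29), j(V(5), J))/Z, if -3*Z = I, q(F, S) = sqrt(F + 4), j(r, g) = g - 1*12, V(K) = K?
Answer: 144*I*sqrt(86270)/8627 ≈ 4.9027*I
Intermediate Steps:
j(r, g) = -12 + g (j(r, g) = g - 12 = -12 + g)
q(F, S) = sqrt(4 + F)
I = I*sqrt(86270) (I = sqrt(-86270) = I*sqrt(86270) ≈ 293.72*I)
Z = -I*sqrt(86270)/3 ≈ -97.906*I
f(q(-20, -29), j(V(5), J))/Z = 480/((-I*sqrt(86270)/3)) = 480*(3*I*sqrt(86270)/86270) = 144*I*sqrt(86270)/8627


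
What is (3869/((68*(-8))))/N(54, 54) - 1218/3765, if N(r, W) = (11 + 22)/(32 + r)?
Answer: -212434841/11264880 ≈ -18.858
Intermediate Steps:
N(r, W) = 33/(32 + r)
(3869/((68*(-8))))/N(54, 54) - 1218/3765 = (3869/((68*(-8))))/((33/(32 + 54))) - 1218/3765 = (3869/(-544))/((33/86)) - 1218*1/3765 = (3869*(-1/544))/((33*(1/86))) - 406/1255 = -3869/(544*33/86) - 406/1255 = -3869/544*86/33 - 406/1255 = -166367/8976 - 406/1255 = -212434841/11264880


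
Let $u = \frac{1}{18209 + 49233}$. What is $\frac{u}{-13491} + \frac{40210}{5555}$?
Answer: $\frac{7317094295813}{1010854484442} \approx 7.2385$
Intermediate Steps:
$u = \frac{1}{67442} \approx 1.4828 \cdot 10^{-5}$
$\frac{u}{-13491} + \frac{40210}{5555} = \frac{1}{67442 \left(-13491\right)} + \frac{40210}{5555} = \frac{1}{67442} \left(- \frac{1}{13491}\right) + 40210 \cdot \frac{1}{5555} = - \frac{1}{909860022} + \frac{8042}{1111} = \frac{7317094295813}{1010854484442}$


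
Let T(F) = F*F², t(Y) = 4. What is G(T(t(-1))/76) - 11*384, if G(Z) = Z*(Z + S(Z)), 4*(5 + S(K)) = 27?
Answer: -1524076/361 ≈ -4221.8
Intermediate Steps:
T(F) = F³
S(K) = 7/4 (S(K) = -5 + (¼)*27 = -5 + 27/4 = 7/4)
G(Z) = Z*(7/4 + Z) (G(Z) = Z*(Z + 7/4) = Z*(7/4 + Z))
G(T(t(-1))/76) - 11*384 = (4³/76)*(7 + 4*(4³/76))/4 - 11*384 = (64*(1/76))*(7 + 4*(64*(1/76)))/4 - 1*4224 = (¼)*(16/19)*(7 + 4*(16/19)) - 4224 = (¼)*(16/19)*(7 + 64/19) - 4224 = (¼)*(16/19)*(197/19) - 4224 = 788/361 - 4224 = -1524076/361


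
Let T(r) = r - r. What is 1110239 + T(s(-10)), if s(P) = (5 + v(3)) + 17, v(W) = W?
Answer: 1110239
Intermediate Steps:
s(P) = 25 (s(P) = (5 + 3) + 17 = 8 + 17 = 25)
T(r) = 0
1110239 + T(s(-10)) = 1110239 + 0 = 1110239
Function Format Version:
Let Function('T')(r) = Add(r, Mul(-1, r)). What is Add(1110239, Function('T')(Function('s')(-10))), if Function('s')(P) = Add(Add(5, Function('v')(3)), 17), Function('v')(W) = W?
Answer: 1110239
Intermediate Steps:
Function('s')(P) = 25 (Function('s')(P) = Add(Add(5, 3), 17) = Add(8, 17) = 25)
Function('T')(r) = 0
Add(1110239, Function('T')(Function('s')(-10))) = Add(1110239, 0) = 1110239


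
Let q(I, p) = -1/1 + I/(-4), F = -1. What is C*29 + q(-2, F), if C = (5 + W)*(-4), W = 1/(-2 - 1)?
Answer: -3251/6 ≈ -541.83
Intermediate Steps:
q(I, p) = -1 - I/4 (q(I, p) = -1*1 + I*(-1/4) = -1 - I/4)
W = -1/3 (W = 1/(-3) = -1/3 ≈ -0.33333)
C = -56/3 (C = (5 - 1/3)*(-4) = (14/3)*(-4) = -56/3 ≈ -18.667)
C*29 + q(-2, F) = -56/3*29 + (-1 - 1/4*(-2)) = -1624/3 + (-1 + 1/2) = -1624/3 - 1/2 = -3251/6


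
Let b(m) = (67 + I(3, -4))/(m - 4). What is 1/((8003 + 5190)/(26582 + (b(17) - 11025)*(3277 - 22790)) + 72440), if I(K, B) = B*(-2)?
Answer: 215044832/15577847643273 ≈ 1.3805e-5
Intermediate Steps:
I(K, B) = -2*B
b(m) = 75/(-4 + m) (b(m) = (67 - 2*(-4))/(m - 4) = (67 + 8)/(-4 + m) = 75/(-4 + m))
1/((8003 + 5190)/(26582 + (b(17) - 11025)*(3277 - 22790)) + 72440) = 1/((8003 + 5190)/(26582 + (75/(-4 + 17) - 11025)*(3277 - 22790)) + 72440) = 1/(13193/(26582 + (75/13 - 11025)*(-19513)) + 72440) = 1/(13193/(26582 - 143250/13*(-19513)) + 72440) = 1/(13193/(26582 + 215018250) + 72440) = 1/(13193/215044832 + 72440) = 1/(15577847643273/215044832) = 215044832/15577847643273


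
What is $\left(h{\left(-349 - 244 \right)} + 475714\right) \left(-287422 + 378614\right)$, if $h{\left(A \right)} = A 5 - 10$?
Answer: $43110014888$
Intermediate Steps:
$h{\left(A \right)} = -10 + 5 A$ ($h{\left(A \right)} = 5 A - 10 = -10 + 5 A$)
$\left(h{\left(-349 - 244 \right)} + 475714\right) \left(-287422 + 378614\right) = \left(\left(-10 + 5 \left(-349 - 244\right)\right) + 475714\right) \left(-287422 + 378614\right) = \left(\left(-10 + 5 \left(-593\right)\right) + 475714\right) 91192 = \left(\left(-10 - 2965\right) + 475714\right) 91192 = \left(-2975 + 475714\right) 91192 = 472739 \cdot 91192 = 43110014888$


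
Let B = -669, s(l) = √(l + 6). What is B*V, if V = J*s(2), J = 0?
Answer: 0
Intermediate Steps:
s(l) = √(6 + l)
V = 0 (V = 0*√(6 + 2) = 0*√8 = 0*(2*√2) = 0)
B*V = -669*0 = 0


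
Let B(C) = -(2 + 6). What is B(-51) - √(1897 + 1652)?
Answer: -8 - 13*√21 ≈ -67.573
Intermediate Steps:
B(C) = -8 (B(C) = -1*8 = -8)
B(-51) - √(1897 + 1652) = -8 - √(1897 + 1652) = -8 - √3549 = -8 - 13*√21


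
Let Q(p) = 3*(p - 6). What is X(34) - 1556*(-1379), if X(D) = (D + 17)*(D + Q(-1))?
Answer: 2146387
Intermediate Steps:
Q(p) = -18 + 3*p (Q(p) = 3*(-6 + p) = -18 + 3*p)
X(D) = (-21 + D)*(17 + D) (X(D) = (D + 17)*(D + (-18 + 3*(-1))) = (17 + D)*(D + (-18 - 3)) = (17 + D)*(D - 21) = (17 + D)*(-21 + D) = (-21 + D)*(17 + D))
X(34) - 1556*(-1379) = (-357 + 34² - 4*34) - 1556*(-1379) = (-357 + 1156 - 136) + 2145724 = 663 + 2145724 = 2146387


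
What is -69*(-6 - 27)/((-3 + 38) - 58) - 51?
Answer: -150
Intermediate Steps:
-69*(-6 - 27)/((-3 + 38) - 58) - 51 = -(-2277)/(35 - 58) - 51 = -(-2277)/(-23) - 51 = -(-2277)*(-1)/23 - 51 = -69*33/23 - 51 = -99 - 51 = -150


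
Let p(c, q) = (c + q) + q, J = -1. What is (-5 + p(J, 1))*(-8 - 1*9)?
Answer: 68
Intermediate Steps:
p(c, q) = c + 2*q
(-5 + p(J, 1))*(-8 - 1*9) = (-5 + (-1 + 2*1))*(-8 - 1*9) = (-5 + (-1 + 2))*(-8 - 9) = (-5 + 1)*(-17) = -4*(-17) = 68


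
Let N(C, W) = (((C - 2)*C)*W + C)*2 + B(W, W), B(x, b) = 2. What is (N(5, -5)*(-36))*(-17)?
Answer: -84456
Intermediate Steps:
N(C, W) = 2 + 2*C + 2*C*W*(-2 + C) (N(C, W) = (((C - 2)*C)*W + C)*2 + 2 = (((-2 + C)*C)*W + C)*2 + 2 = ((C*(-2 + C))*W + C)*2 + 2 = (C*W*(-2 + C) + C)*2 + 2 = (C + C*W*(-2 + C))*2 + 2 = (2*C + 2*C*W*(-2 + C)) + 2 = 2 + 2*C + 2*C*W*(-2 + C))
(N(5, -5)*(-36))*(-17) = ((2 + 2*5 - 4*5*(-5) + 2*(-5)*5²)*(-36))*(-17) = ((2 + 10 + 100 + 2*(-5)*25)*(-36))*(-17) = ((2 + 10 + 100 - 250)*(-36))*(-17) = -138*(-36)*(-17) = 4968*(-17) = -84456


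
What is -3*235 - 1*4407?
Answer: -5112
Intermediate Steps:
-3*235 - 1*4407 = -705 - 4407 = -5112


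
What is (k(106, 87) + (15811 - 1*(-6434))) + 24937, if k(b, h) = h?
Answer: 47269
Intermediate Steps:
(k(106, 87) + (15811 - 1*(-6434))) + 24937 = (87 + (15811 - 1*(-6434))) + 24937 = (87 + (15811 + 6434)) + 24937 = (87 + 22245) + 24937 = 22332 + 24937 = 47269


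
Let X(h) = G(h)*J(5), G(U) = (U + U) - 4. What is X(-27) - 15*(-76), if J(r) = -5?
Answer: 1430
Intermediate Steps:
G(U) = -4 + 2*U (G(U) = 2*U - 4 = -4 + 2*U)
X(h) = 20 - 10*h (X(h) = (-4 + 2*h)*(-5) = 20 - 10*h)
X(-27) - 15*(-76) = (20 - 10*(-27)) - 15*(-76) = (20 + 270) + 1140 = 290 + 1140 = 1430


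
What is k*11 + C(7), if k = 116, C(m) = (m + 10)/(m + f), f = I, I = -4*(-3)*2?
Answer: 39573/31 ≈ 1276.5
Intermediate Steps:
I = 24 (I = 12*2 = 24)
f = 24
C(m) = (10 + m)/(24 + m) (C(m) = (m + 10)/(m + 24) = (10 + m)/(24 + m))
k*11 + C(7) = 116*11 + (10 + 7)/(24 + 7) = 1276 + 17/31 = 39573/31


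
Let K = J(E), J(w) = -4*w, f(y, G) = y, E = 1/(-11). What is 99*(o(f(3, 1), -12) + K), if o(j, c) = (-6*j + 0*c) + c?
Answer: -2934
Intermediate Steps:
E = -1/11 ≈ -0.090909
K = 4/11 (K = -4*(-1/11) = 4/11 ≈ 0.36364)
o(j, c) = c - 6*j (o(j, c) = (-6*j + 0) + c = -6*j + c = c - 6*j)
99*(o(f(3, 1), -12) + K) = 99*((-12 - 6*3) + 4/11) = 99*((-12 - 18) + 4/11) = 99*(-30 + 4/11) = 99*(-326/11) = -2934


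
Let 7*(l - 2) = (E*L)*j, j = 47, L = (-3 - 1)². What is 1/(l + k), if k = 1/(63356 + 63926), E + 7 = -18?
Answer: -890974/2391119645 ≈ -0.00037262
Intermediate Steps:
E = -25 (E = -7 - 18 = -25)
k = 1/127282 ≈ 7.8566e-6
L = 16 (L = (-4)² = 16)
l = -18786/7 (l = 2 + (-25*16*47)/7 = 2 + (-400*47)/7 = 2 + (⅐)*(-18800) = 2 - 18800/7 = -18786/7 ≈ -2683.7)
1/(l + k) = 1/(-18786/7 + 1/127282) = 1/(-2391119645/890974) = -890974/2391119645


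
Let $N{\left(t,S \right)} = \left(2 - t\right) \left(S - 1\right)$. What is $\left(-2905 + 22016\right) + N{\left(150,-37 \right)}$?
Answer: $24735$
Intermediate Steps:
$N{\left(t,S \right)} = \left(-1 + S\right) \left(2 - t\right)$ ($N{\left(t,S \right)} = \left(2 - t\right) \left(-1 + S\right) = \left(-1 + S\right) \left(2 - t\right)$)
$\left(-2905 + 22016\right) + N{\left(150,-37 \right)} = \left(-2905 + 22016\right) + \left(-2 + 150 + 2 \left(-37\right) - \left(-37\right) 150\right) = 19111 + \left(-2 + 150 - 74 + 5550\right) = 19111 + 5624 = 24735$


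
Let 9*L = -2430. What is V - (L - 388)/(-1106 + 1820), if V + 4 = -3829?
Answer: -195436/51 ≈ -3832.1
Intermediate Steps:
L = -270 (L = (1/9)*(-2430) = -270)
V = -3833 (V = -4 - 3829 = -3833)
V - (L - 388)/(-1106 + 1820) = -3833 - (-270 - 388)/(-1106 + 1820) = -3833 - (-658)/714 = -3833 - 1*(-47/51) = -3833 + 47/51 = -195436/51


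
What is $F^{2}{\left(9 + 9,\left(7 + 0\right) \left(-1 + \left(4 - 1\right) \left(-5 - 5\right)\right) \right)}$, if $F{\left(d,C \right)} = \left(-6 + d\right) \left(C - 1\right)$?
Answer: $6843456$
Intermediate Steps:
$F{\left(d,C \right)} = \left(-1 + C\right) \left(-6 + d\right)$ ($F{\left(d,C \right)} = \left(-6 + d\right) \left(-1 + C\right) = \left(-1 + C\right) \left(-6 + d\right)$)
$F^{2}{\left(9 + 9,\left(7 + 0\right) \left(-1 + \left(4 - 1\right) \left(-5 - 5\right)\right) \right)} = \left(6 - \left(9 + 9\right) - 6 \left(7 + 0\right) \left(-1 + \left(4 - 1\right) \left(-5 - 5\right)\right) + \left(7 + 0\right) \left(-1 + \left(4 - 1\right) \left(-5 - 5\right)\right) \left(9 + 9\right)\right)^{2} = \left(6 - 18 - 6 \cdot 7 \left(-1 + 3 \left(-10\right)\right) + 7 \left(-1 + 3 \left(-10\right)\right) 18\right)^{2} = \left(6 - 18 - 6 \cdot 7 \left(-1 - 30\right) + 7 \left(-1 - 30\right) 18\right)^{2} = \left(6 - 18 - 6 \cdot 7 \left(-31\right) + 7 \left(-31\right) 18\right)^{2} = \left(6 - 18 - -1302 - 3906\right)^{2} = \left(6 - 18 + 1302 - 3906\right)^{2} = \left(-2616\right)^{2} = 6843456$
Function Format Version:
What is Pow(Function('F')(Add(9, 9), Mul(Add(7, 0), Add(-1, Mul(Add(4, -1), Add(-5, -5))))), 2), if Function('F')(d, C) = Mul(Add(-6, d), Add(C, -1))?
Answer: 6843456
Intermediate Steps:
Function('F')(d, C) = Mul(Add(-1, C), Add(-6, d)) (Function('F')(d, C) = Mul(Add(-6, d), Add(-1, C)) = Mul(Add(-1, C), Add(-6, d)))
Pow(Function('F')(Add(9, 9), Mul(Add(7, 0), Add(-1, Mul(Add(4, -1), Add(-5, -5))))), 2) = Pow(Add(6, Mul(-1, Add(9, 9)), Mul(-6, Mul(Add(7, 0), Add(-1, Mul(Add(4, -1), Add(-5, -5))))), Mul(Mul(Add(7, 0), Add(-1, Mul(Add(4, -1), Add(-5, -5)))), Add(9, 9))), 2) = Pow(Add(6, Mul(-1, 18), Mul(-6, Mul(7, Add(-1, Mul(3, -10)))), Mul(Mul(7, Add(-1, Mul(3, -10))), 18)), 2) = Pow(Add(6, -18, Mul(-6, Mul(7, Add(-1, -30))), Mul(Mul(7, Add(-1, -30)), 18)), 2) = Pow(Add(6, -18, Mul(-6, Mul(7, -31)), Mul(Mul(7, -31), 18)), 2) = Pow(Add(6, -18, Mul(-6, -217), Mul(-217, 18)), 2) = Pow(Add(6, -18, 1302, -3906), 2) = Pow(-2616, 2) = 6843456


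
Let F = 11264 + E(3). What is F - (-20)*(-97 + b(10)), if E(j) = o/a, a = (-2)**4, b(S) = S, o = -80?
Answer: 9519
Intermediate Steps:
a = 16
E(j) = -5 (E(j) = -80/16 = -80*1/16 = -5)
F = 11259 (F = 11264 - 5 = 11259)
F - (-20)*(-97 + b(10)) = 11259 - (-20)*(-97 + 10) = 11259 - (-20)*(-87) = 11259 - 1*1740 = 11259 - 1740 = 9519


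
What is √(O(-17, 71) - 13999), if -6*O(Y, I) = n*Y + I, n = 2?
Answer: I*√504186/6 ≈ 118.34*I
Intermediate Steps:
O(Y, I) = -Y/3 - I/6 (O(Y, I) = -(2*Y + I)/6 = -(I + 2*Y)/6 = -Y/3 - I/6)
√(O(-17, 71) - 13999) = √((-⅓*(-17) - ⅙*71) - 13999) = √((17/3 - 71/6) - 13999) = √(-37/6 - 13999) = √(-84031/6) = I*√504186/6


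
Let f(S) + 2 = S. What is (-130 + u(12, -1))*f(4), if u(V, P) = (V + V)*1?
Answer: -212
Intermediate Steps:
u(V, P) = 2*V (u(V, P) = (2*V)*1 = 2*V)
f(S) = -2 + S
(-130 + u(12, -1))*f(4) = (-130 + 2*12)*(-2 + 4) = (-130 + 24)*2 = -106*2 = -212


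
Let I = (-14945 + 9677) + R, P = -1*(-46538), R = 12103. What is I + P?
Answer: 53373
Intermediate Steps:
P = 46538
I = 6835 (I = (-14945 + 9677) + 12103 = -5268 + 12103 = 6835)
I + P = 6835 + 46538 = 53373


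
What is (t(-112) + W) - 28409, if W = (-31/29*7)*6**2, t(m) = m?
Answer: -834921/29 ≈ -28790.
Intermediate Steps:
W = -7812/29 (W = (-31*1/29*7)*36 = -31/29*7*36 = -217/29*36 = -7812/29 ≈ -269.38)
(t(-112) + W) - 28409 = (-112 - 7812/29) - 28409 = -11060/29 - 28409 = -834921/29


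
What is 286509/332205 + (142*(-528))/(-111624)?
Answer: 790120593/515028485 ≈ 1.5341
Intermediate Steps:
286509/332205 + (142*(-528))/(-111624) = 286509*(1/332205) - 74976*(-1/111624) = 95503/110735 + 3124/4651 = 790120593/515028485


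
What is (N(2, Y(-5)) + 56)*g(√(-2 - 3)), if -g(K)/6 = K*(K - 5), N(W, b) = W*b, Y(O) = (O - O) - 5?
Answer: 1380 + 1380*I*√5 ≈ 1380.0 + 3085.8*I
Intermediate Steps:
Y(O) = -5 (Y(O) = 0 - 5 = -5)
g(K) = -6*K*(-5 + K) (g(K) = -6*K*(K - 5) = -6*K*(-5 + K))
(N(2, Y(-5)) + 56)*g(√(-2 - 3)) = (2*(-5) + 56)*(6*√(-2 - 3)*(5 - √(-2 - 3))) = (-10 + 56)*(6*√(-5)*(5 - √(-5))) = 46*(6*(I*√5)*(5 - I*√5)) = 46*(6*I*√5*(5 - I*√5)) = 276*I*√5*(5 - I*√5)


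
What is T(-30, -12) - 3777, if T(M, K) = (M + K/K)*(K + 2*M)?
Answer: -1689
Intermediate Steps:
T(M, K) = (1 + M)*(K + 2*M) (T(M, K) = (M + 1)*(K + 2*M) = (1 + M)*(K + 2*M))
T(-30, -12) - 3777 = (-12 + 2*(-30) + 2*(-30)² - 12*(-30)) - 3777 = (-12 - 60 + 2*900 + 360) - 3777 = (-12 - 60 + 1800 + 360) - 3777 = 2088 - 3777 = -1689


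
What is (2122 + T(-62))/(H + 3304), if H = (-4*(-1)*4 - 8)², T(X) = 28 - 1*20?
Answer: 1065/1684 ≈ 0.63242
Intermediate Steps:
T(X) = 8 (T(X) = 28 - 20 = 8)
H = 64 (H = (4*4 - 8)² = (16 - 8)² = 8² = 64)
(2122 + T(-62))/(H + 3304) = (2122 + 8)/(64 + 3304) = 2130/3368 = 2130*(1/3368) = 1065/1684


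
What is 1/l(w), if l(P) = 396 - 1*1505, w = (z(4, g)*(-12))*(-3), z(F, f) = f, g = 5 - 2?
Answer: -1/1109 ≈ -0.00090171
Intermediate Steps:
g = 3
w = 108 (w = (3*(-12))*(-3) = -36*(-3) = 108)
l(P) = -1109 (l(P) = 396 - 1505 = -1109)
1/l(w) = 1/(-1109) = -1/1109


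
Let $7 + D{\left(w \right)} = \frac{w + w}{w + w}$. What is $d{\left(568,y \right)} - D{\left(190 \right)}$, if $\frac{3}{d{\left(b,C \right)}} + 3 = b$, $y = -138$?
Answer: $\frac{3393}{565} \approx 6.0053$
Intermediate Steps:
$d{\left(b,C \right)} = \frac{3}{-3 + b}$
$D{\left(w \right)} = -6$ ($D{\left(w \right)} = -7 + \frac{w + w}{w + w} = -7 + \frac{2 w}{2 w} = -7 + 2 w \frac{1}{2 w} = -7 + 1 = -6$)
$d{\left(568,y \right)} - D{\left(190 \right)} = \frac{3}{-3 + 568} - -6 = \frac{3}{565} + 6 = \frac{3393}{565}$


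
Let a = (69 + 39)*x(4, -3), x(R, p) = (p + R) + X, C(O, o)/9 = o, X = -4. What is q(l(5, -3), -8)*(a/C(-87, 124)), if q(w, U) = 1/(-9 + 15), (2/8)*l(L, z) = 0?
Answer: -3/62 ≈ -0.048387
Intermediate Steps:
C(O, o) = 9*o
x(R, p) = -4 + R + p (x(R, p) = (p + R) - 4 = (R + p) - 4 = -4 + R + p)
l(L, z) = 0 (l(L, z) = 4*0 = 0)
q(w, U) = ⅙ (q(w, U) = 1/6 = ⅙)
a = -324 (a = (69 + 39)*(-4 + 4 - 3) = 108*(-3) = -324)
q(l(5, -3), -8)*(a/C(-87, 124)) = (-324/(9*124))/6 = (-324/1116)/6 = (-324*1/1116)/6 = (⅙)*(-9/31) = -3/62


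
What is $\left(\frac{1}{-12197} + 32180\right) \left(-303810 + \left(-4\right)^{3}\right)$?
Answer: $- \frac{119270380604166}{12197} \approx -9.7787 \cdot 10^{9}$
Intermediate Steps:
$\left(\frac{1}{-12197} + 32180\right) \left(-303810 + \left(-4\right)^{3}\right) = \left(- \frac{1}{12197} + 32180\right) \left(-303810 - 64\right) = \frac{392499459}{12197} \left(-303874\right) = - \frac{119270380604166}{12197}$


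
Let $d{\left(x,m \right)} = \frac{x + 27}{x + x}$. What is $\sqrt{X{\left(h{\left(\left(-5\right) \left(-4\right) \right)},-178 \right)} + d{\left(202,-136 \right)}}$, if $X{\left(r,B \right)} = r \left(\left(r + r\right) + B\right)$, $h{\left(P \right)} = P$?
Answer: $\frac{i \sqrt{112595911}}{202} \approx 52.53 i$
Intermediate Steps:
$d{\left(x,m \right)} = \frac{27 + x}{2 x}$
$X{\left(r,B \right)} = r \left(B + 2 r\right)$ ($X{\left(r,B \right)} = r \left(2 r + B\right) = r \left(B + 2 r\right)$)
$\sqrt{X{\left(h{\left(\left(-5\right) \left(-4\right) \right)},-178 \right)} + d{\left(202,-136 \right)}} = \sqrt{\left(-5\right) \left(-4\right) \left(-178 + 2 \left(\left(-5\right) \left(-4\right)\right)\right) + \frac{27 + 202}{2 \cdot 202}} = \sqrt{20 \left(-178 + 2 \cdot 20\right) + \frac{1}{2} \cdot \frac{1}{202} \cdot 229} = \sqrt{20 \left(-178 + 40\right) + \frac{229}{404}} = \sqrt{20 \left(-138\right) + \frac{229}{404}} = \sqrt{-2760 + \frac{229}{404}} = \sqrt{- \frac{1114811}{404}} = \frac{i \sqrt{112595911}}{202}$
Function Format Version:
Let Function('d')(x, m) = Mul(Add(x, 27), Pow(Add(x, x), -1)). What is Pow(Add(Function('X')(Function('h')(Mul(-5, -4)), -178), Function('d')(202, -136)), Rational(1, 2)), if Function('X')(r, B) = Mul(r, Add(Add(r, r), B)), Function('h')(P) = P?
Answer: Mul(Rational(1, 202), I, Pow(112595911, Rational(1, 2))) ≈ Mul(52.530, I)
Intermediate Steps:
Function('d')(x, m) = Mul(Rational(1, 2), Pow(x, -1), Add(27, x)) (Function('d')(x, m) = Mul(Add(27, x), Pow(Mul(2, x), -1)) = Mul(Add(27, x), Mul(Rational(1, 2), Pow(x, -1))) = Mul(Rational(1, 2), Pow(x, -1), Add(27, x)))
Function('X')(r, B) = Mul(r, Add(B, Mul(2, r))) (Function('X')(r, B) = Mul(r, Add(Mul(2, r), B)) = Mul(r, Add(B, Mul(2, r))))
Pow(Add(Function('X')(Function('h')(Mul(-5, -4)), -178), Function('d')(202, -136)), Rational(1, 2)) = Pow(Add(Mul(Mul(-5, -4), Add(-178, Mul(2, Mul(-5, -4)))), Mul(Rational(1, 2), Pow(202, -1), Add(27, 202))), Rational(1, 2)) = Pow(Add(Mul(20, Add(-178, Mul(2, 20))), Mul(Rational(1, 2), Rational(1, 202), 229)), Rational(1, 2)) = Pow(Add(Mul(20, Add(-178, 40)), Rational(229, 404)), Rational(1, 2)) = Pow(Add(Mul(20, -138), Rational(229, 404)), Rational(1, 2)) = Pow(Add(-2760, Rational(229, 404)), Rational(1, 2)) = Pow(Rational(-1114811, 404), Rational(1, 2)) = Mul(Rational(1, 202), I, Pow(112595911, Rational(1, 2)))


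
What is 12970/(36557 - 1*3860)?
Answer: 12970/32697 ≈ 0.39667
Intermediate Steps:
12970/(36557 - 1*3860) = 12970/(36557 - 3860) = 12970/32697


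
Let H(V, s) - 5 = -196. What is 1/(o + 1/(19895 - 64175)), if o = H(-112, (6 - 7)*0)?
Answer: -44280/8457481 ≈ -0.0052356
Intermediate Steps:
H(V, s) = -191 (H(V, s) = 5 - 196 = -191)
o = -191
1/(o + 1/(19895 - 64175)) = 1/(-191 + 1/(19895 - 64175)) = 1/(-191 + 1/(-44280)) = 1/(-191 - 1/44280) = 1/(-8457481/44280) = -44280/8457481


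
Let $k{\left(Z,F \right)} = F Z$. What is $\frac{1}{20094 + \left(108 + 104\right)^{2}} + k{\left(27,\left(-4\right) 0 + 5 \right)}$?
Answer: $\frac{8780131}{65038} \approx 135.0$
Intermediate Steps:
$\frac{1}{20094 + \left(108 + 104\right)^{2}} + k{\left(27,\left(-4\right) 0 + 5 \right)} = \frac{1}{20094 + \left(108 + 104\right)^{2}} + \left(\left(-4\right) 0 + 5\right) 27 = \frac{1}{20094 + 212^{2}} + \left(0 + 5\right) 27 = \frac{1}{20094 + 44944} + 5 \cdot 27 = \frac{1}{65038} + 135 = \frac{8780131}{65038}$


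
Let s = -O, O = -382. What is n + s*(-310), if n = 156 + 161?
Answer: -118103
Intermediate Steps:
s = 382 (s = -1*(-382) = 382)
n = 317
n + s*(-310) = 317 + 382*(-310) = 317 - 118420 = -118103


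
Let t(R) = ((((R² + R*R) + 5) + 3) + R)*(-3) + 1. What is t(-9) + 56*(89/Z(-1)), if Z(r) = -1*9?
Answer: -9322/9 ≈ -1035.8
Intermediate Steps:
Z(r) = -9
t(R) = -23 - 6*R² - 3*R (t(R) = ((((R² + R²) + 5) + 3) + R)*(-3) + 1 = (((2*R² + 5) + 3) + R)*(-3) + 1 = (((5 + 2*R²) + 3) + R)*(-3) + 1 = ((8 + 2*R²) + R)*(-3) + 1 = (8 + R + 2*R²)*(-3) + 1 = (-24 - 6*R² - 3*R) + 1 = -23 - 6*R² - 3*R)
t(-9) + 56*(89/Z(-1)) = (-23 - 6*(-9)² - 3*(-9)) + 56*(89/(-9)) = (-23 - 6*81 + 27) + 56*(89*(-⅑)) = (-23 - 486 + 27) + 56*(-89/9) = -482 - 4984/9 = -9322/9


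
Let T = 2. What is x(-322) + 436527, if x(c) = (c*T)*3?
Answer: 434595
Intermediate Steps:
x(c) = 6*c (x(c) = (c*2)*3 = (2*c)*3 = 6*c)
x(-322) + 436527 = 6*(-322) + 436527 = -1932 + 436527 = 434595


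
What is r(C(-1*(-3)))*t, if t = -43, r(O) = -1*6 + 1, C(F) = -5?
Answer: 215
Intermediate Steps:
r(O) = -5 (r(O) = -6 + 1 = -5)
r(C(-1*(-3)))*t = -5*(-43) = 215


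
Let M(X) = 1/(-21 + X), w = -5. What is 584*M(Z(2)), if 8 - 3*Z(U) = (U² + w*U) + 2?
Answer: -584/17 ≈ -34.353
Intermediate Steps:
Z(U) = 2 - U²/3 + 5*U/3 (Z(U) = 8/3 - ((U² - 5*U) + 2)/3 = 8/3 - (2 + U² - 5*U)/3 = 8/3 + (-⅔ - U²/3 + 5*U/3) = 2 - U²/3 + 5*U/3)
584*M(Z(2)) = 584/(-21 + (2 - ⅓*2² + (5/3)*2)) = 584/(-21 + (2 - ⅓*4 + 10/3)) = 584/(-21 + (2 - 4/3 + 10/3)) = 584/(-21 + 4) = 584/(-17) = 584*(-1/17) = -584/17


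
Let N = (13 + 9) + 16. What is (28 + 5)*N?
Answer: 1254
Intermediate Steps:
N = 38 (N = 22 + 16 = 38)
(28 + 5)*N = (28 + 5)*38 = 33*38 = 1254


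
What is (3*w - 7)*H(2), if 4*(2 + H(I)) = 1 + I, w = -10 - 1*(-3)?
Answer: 35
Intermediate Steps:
w = -7 (w = -10 + 3 = -7)
H(I) = -7/4 + I/4 (H(I) = -2 + (1 + I)/4 = -2 + (¼ + I/4) = -7/4 + I/4)
(3*w - 7)*H(2) = (3*(-7) - 7)*(-7/4 + (¼)*2) = (-21 - 7)*(-7/4 + ½) = -28*(-5/4) = 35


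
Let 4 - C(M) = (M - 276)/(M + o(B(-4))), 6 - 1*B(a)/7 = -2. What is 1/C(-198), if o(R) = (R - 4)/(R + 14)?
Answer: 3452/5513 ≈ 0.62616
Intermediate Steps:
B(a) = 56 (B(a) = 42 - 7*(-2) = 42 + 14 = 56)
o(R) = (-4 + R)/(14 + R)
C(M) = 4 - (-276 + M)/(26/35 + M) (C(M) = 4 - (M - 276)/(M + (-4 + 56)/(14 + 56)) = 4 - (-276 + M)/(M + 52/70) = 4 - (-276 + M)/(M + (1/70)*52) = 4 - (-276 + M)/(M + 26/35) = 4 - (-276 + M)/(26/35 + M))
1/C(-198) = 1/((9764 + 105*(-198))/(26 + 35*(-198))) = 1/((9764 - 20790)/(26 - 6930)) = 1/(-11026/(-6904)) = 1/(-1/6904*(-11026)) = 1/(5513/3452) = 3452/5513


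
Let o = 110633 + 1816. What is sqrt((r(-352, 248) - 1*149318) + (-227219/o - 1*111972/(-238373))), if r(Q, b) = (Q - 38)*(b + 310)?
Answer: I*sqrt(263645185445434026160109745)/26804805477 ≈ 605.76*I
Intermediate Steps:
o = 112449
r(Q, b) = (-38 + Q)*(310 + b)
sqrt((r(-352, 248) - 1*149318) + (-227219/o - 1*111972/(-238373))) = sqrt(((-11780 - 38*248 + 310*(-352) - 352*248) - 1*149318) + (-227219/112449 - 1*111972/(-238373))) = sqrt(((-11780 - 9424 - 109120 - 87296) - 149318) + (-227219*1/112449 - 111972*(-1/238373))) = sqrt((-217620 - 149318) + (-227219/112449 + 111972/238373)) = sqrt(-366938 - 41571735259/26804805477) = sqrt(-9835743283854685/26804805477) = I*sqrt(263645185445434026160109745)/26804805477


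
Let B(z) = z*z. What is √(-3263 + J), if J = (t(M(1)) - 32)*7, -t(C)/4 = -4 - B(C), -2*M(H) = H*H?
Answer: 2*I*√842 ≈ 58.034*I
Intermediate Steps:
B(z) = z²
M(H) = -H²/2 (M(H) = -H*H/2 = -H²/2)
t(C) = 16 + 4*C² (t(C) = -4*(-4 - C²) = 16 + 4*C²)
J = -105 (J = ((16 + 4*(-½*1²)²) - 32)*7 = ((16 + 4*(-½*1)²) - 32)*7 = ((16 + 4*(-½)²) - 32)*7 = ((16 + 4*(¼)) - 32)*7 = ((16 + 1) - 32)*7 = (17 - 32)*7 = -15*7 = -105)
√(-3263 + J) = √(-3263 - 105) = √(-3368) = 2*I*√842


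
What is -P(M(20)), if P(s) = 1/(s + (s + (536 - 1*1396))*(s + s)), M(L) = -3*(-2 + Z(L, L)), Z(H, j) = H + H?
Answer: -1/221958 ≈ -4.5054e-6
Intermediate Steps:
Z(H, j) = 2*H
M(L) = 6 - 6*L (M(L) = -3*(-2 + 2*L) = 6 - 6*L)
P(s) = 1/(s + 2*s*(-860 + s)) (P(s) = 1/(s + (s + (536 - 1396))*(2*s)) = 1/(s + (s - 860)*(2*s)) = 1/(s + (-860 + s)*(2*s)) = 1/(s + 2*s*(-860 + s)))
-P(M(20)) = -1/((6 - 6*20)*(-1719 + 2*(6 - 6*20))) = -1/((6 - 120)*(-1719 + 2*(6 - 120))) = -1/((-114)*(-1719 + 2*(-114))) = -(-1)/(114*(-1719 - 228)) = -(-1)/(114*(-1947)) = -(-1)*(-1)/(114*1947) = -1*1/221958 = -1/221958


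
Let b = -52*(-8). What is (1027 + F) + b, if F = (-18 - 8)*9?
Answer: 1209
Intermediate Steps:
b = 416
F = -234 (F = -26*9 = -234)
(1027 + F) + b = (1027 - 234) + 416 = 793 + 416 = 1209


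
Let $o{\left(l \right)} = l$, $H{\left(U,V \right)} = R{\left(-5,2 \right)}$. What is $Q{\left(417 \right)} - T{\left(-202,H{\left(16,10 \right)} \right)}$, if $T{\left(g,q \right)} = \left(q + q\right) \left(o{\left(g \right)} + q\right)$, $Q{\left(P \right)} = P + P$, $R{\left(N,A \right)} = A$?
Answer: $1634$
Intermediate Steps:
$H{\left(U,V \right)} = 2$
$Q{\left(P \right)} = 2 P$
$T{\left(g,q \right)} = 2 q \left(g + q\right)$ ($T{\left(g,q \right)} = \left(q + q\right) \left(g + q\right) = 2 q \left(g + q\right)$)
$Q{\left(417 \right)} - T{\left(-202,H{\left(16,10 \right)} \right)} = 2 \cdot 417 - 2 \cdot 2 \left(-202 + 2\right) = 834 - 2 \cdot 2 \left(-200\right) = 834 - -800 = 834 + 800 = 1634$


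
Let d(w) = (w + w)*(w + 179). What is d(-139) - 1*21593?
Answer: -32713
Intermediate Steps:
d(w) = 2*w*(179 + w) (d(w) = (2*w)*(179 + w) = 2*w*(179 + w))
d(-139) - 1*21593 = 2*(-139)*(179 - 139) - 1*21593 = 2*(-139)*40 - 21593 = -11120 - 21593 = -32713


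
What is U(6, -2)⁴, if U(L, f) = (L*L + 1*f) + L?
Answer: 2560000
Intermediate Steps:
U(L, f) = L + f + L² (U(L, f) = (L² + f) + L = (f + L²) + L = L + f + L²)
U(6, -2)⁴ = (6 - 2 + 6²)⁴ = (6 - 2 + 36)⁴ = 40⁴ = 2560000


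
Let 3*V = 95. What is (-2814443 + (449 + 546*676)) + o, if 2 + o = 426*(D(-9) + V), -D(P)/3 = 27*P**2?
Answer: -5226396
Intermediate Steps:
V = 95/3 (V = (1/3)*95 = 95/3 ≈ 31.667)
D(P) = -81*P**2
o = -2781498 (o = -2 + 426*(-81*(-9)**2 + 95/3) = -2 + 426*(-81*81 + 95/3) = -2 + 426*(-6561 + 95/3) = -2 + 426*(-19588/3) = -2 - 2781496 = -2781498)
(-2814443 + (449 + 546*676)) + o = (-2814443 + (449 + 546*676)) - 2781498 = (-2814443 + (449 + 369096)) - 2781498 = (-2814443 + 369545) - 2781498 = -2444898 - 2781498 = -5226396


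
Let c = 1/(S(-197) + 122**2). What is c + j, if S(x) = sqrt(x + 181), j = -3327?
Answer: -184260461615/55383368 - I/55383368 ≈ -3327.0 - 1.8056e-8*I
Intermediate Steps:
S(x) = sqrt(181 + x)
c = (14884 - 4*I)/221533472 (c = 1/(sqrt(181 - 197) + 122**2) = 1/(sqrt(-16) + 14884) = 1/(4*I + 14884) = 1/(14884 + 4*I) = (14884 - 4*I)/221533472 ≈ 6.7186e-5 - 1.8056e-8*I)
c + j = (3721/55383368 - I/55383368) - 3327 = -184260461615/55383368 - I/55383368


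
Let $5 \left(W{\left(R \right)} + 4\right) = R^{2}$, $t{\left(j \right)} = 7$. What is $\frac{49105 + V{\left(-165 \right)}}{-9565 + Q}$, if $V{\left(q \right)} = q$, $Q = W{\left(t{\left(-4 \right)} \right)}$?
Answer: $- \frac{61175}{11949} \approx -5.1197$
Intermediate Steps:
$W{\left(R \right)} = -4 + \frac{R^{2}}{5}$
$Q = \frac{29}{5}$ ($Q = -4 + \frac{7^{2}}{5} = -4 + \frac{1}{5} \cdot 49 = -4 + \frac{49}{5} = \frac{29}{5} \approx 5.8$)
$\frac{49105 + V{\left(-165 \right)}}{-9565 + Q} = \frac{49105 - 165}{-9565 + \frac{29}{5}} = \frac{48940}{- \frac{47796}{5}} = 48940 \left(- \frac{5}{47796}\right) = - \frac{61175}{11949}$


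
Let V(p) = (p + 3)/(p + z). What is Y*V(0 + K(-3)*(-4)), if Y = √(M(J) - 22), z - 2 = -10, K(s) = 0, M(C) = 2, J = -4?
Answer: -3*I*√5/4 ≈ -1.6771*I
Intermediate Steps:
z = -8 (z = 2 - 10 = -8)
Y = 2*I*√5 (Y = √(2 - 22) = √(-20) = 2*I*√5 ≈ 4.4721*I)
V(p) = (3 + p)/(-8 + p) (V(p) = (p + 3)/(p - 8) = (3 + p)/(-8 + p))
Y*V(0 + K(-3)*(-4)) = (2*I*√5)*((3 + (0 + 0*(-4)))/(-8 + (0 + 0*(-4)))) = (2*I*√5)*((3 + (0 + 0))/(-8 + (0 + 0))) = (2*I*√5)*((3 + 0)/(-8 + 0)) = (2*I*√5)*(3/(-8)) = (2*I*√5)*(-⅛*3) = (2*I*√5)*(-3/8) = -3*I*√5/4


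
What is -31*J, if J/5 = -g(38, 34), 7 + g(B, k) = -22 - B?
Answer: -10385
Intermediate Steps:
g(B, k) = -29 - B (g(B, k) = -7 + (-22 - B) = -29 - B)
J = 335 (J = 5*(-(-29 - 1*38)) = 5*(-(-29 - 38)) = 5*(-1*(-67)) = 5*67 = 335)
-31*J = -31*335 = -10385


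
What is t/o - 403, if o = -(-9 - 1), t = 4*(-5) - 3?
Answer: -4053/10 ≈ -405.30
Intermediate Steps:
t = -23 (t = -20 - 3 = -23)
o = 10 (o = -1*(-10) = 10)
t/o - 403 = -23/10 - 403 = -4053/10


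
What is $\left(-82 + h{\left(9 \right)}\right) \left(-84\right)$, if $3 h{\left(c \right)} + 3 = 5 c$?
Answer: $5712$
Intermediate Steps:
$h{\left(c \right)} = -1 + \frac{5 c}{3}$
$\left(-82 + h{\left(9 \right)}\right) \left(-84\right) = \left(-82 + \left(-1 + \frac{5}{3} \cdot 9\right)\right) \left(-84\right) = \left(-82 + \left(-1 + 15\right)\right) \left(-84\right) = \left(-82 + 14\right) \left(-84\right) = \left(-68\right) \left(-84\right) = 5712$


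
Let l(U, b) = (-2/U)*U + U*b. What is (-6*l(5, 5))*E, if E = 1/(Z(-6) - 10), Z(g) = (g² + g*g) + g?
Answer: -69/28 ≈ -2.4643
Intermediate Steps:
Z(g) = g + 2*g² (Z(g) = (g² + g²) + g = 2*g² + g = g + 2*g²)
l(U, b) = -2 + U*b
E = 1/56 (E = 1/(-6*(1 + 2*(-6)) - 10) = 1/(-6*(1 - 12) - 10) = 1/(-6*(-11) - 10) = 1/(66 - 10) = 1/56 ≈ 0.017857)
(-6*l(5, 5))*E = -6*(-2 + 5*5)*(1/56) = -6*(-2 + 25)*(1/56) = -6*23*(1/56) = -138*1/56 = -69/28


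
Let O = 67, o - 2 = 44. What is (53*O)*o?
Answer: 163346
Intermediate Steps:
o = 46 (o = 2 + 44 = 46)
(53*O)*o = (53*67)*46 = 3551*46 = 163346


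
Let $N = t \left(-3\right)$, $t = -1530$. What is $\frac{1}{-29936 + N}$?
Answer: $- \frac{1}{25346} \approx -3.9454 \cdot 10^{-5}$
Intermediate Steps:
$N = 4590$ ($N = \left(-1530\right) \left(-3\right) = 4590$)
$\frac{1}{-29936 + N} = \frac{1}{-29936 + 4590} = \frac{1}{-25346} = - \frac{1}{25346}$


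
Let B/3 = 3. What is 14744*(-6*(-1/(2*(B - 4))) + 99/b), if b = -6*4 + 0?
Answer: -259863/5 ≈ -51973.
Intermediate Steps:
B = 9 (B = 3*3 = 9)
b = -24 (b = -24 + 0 = -24)
14744*(-6*(-1/(2*(B - 4))) + 99/b) = 14744*(-6*(-1/(2*(9 - 4))) + 99/(-24)) = 14744*(-6/((-2*5)) + 99*(-1/24)) = 14744*(-6/(-10) - 33/8) = 14744*(-6*(-⅒) - 33/8) = 14744*(⅗ - 33/8) = 14744*(-141/40) = -259863/5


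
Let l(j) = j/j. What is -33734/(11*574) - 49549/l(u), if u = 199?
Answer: -156443060/3157 ≈ -49554.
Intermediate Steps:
l(j) = 1
-33734/(11*574) - 49549/l(u) = -33734/(11*574) - 49549/1 = -33734/6314 - 49549*1 = -33734*1/6314 - 49549 = -16867/3157 - 49549 = -156443060/3157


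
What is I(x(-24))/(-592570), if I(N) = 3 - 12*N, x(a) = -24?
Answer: -291/592570 ≈ -0.00049108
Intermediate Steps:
I(x(-24))/(-592570) = (3 - 12*(-24))/(-592570) = (3 + 288)*(-1/592570) = 291*(-1/592570) = -291/592570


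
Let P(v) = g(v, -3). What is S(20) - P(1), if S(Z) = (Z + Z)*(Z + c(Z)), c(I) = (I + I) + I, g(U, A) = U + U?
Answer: 3198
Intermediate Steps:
g(U, A) = 2*U
c(I) = 3*I (c(I) = 2*I + I = 3*I)
S(Z) = 8*Z² (S(Z) = (Z + Z)*(Z + 3*Z) = (2*Z)*(4*Z) = 8*Z²)
P(v) = 2*v
S(20) - P(1) = 8*20² - 2 = 8*400 - 1*2 = 3200 - 2 = 3198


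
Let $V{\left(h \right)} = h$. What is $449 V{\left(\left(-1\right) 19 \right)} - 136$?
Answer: $-8667$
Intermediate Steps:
$449 V{\left(\left(-1\right) 19 \right)} - 136 = 449 \left(\left(-1\right) 19\right) - 136 = 449 \left(-19\right) - 136 = -8531 - 136 = -8667$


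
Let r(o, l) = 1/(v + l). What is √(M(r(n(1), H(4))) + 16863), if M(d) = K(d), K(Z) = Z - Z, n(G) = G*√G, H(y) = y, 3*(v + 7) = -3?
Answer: √16863 ≈ 129.86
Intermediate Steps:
v = -8 (v = -7 + (⅓)*(-3) = -7 - 1 = -8)
n(G) = G^(3/2)
K(Z) = 0
r(o, l) = 1/(-8 + l)
M(d) = 0
√(M(r(n(1), H(4))) + 16863) = √(0 + 16863) = √16863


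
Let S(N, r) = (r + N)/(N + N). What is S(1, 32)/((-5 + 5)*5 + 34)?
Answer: 33/68 ≈ 0.48529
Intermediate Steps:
S(N, r) = (N + r)/(2*N) (S(N, r) = (N + r)/((2*N)) = (N + r)*(1/(2*N)) = (N + r)/(2*N))
S(1, 32)/((-5 + 5)*5 + 34) = ((½)*(1 + 32)/1)/((-5 + 5)*5 + 34) = ((½)*1*33)/(0*5 + 34) = 33/(2*(0 + 34)) = (33/2)/34 = (33/2)*(1/34) = 33/68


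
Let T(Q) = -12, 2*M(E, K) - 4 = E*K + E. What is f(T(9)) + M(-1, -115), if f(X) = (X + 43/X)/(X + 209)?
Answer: 139289/2364 ≈ 58.921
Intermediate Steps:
M(E, K) = 2 + E/2 + E*K/2 (M(E, K) = 2 + (E*K + E)/2 = 2 + (E + E*K)/2 = 2 + (E/2 + E*K/2) = 2 + E/2 + E*K/2)
f(X) = (X + 43/X)/(209 + X)
f(T(9)) + M(-1, -115) = (43 + (-12)**2)/((-12)*(209 - 12)) + (2 + (1/2)*(-1) + (1/2)*(-1)*(-115)) = -1/12*(43 + 144)/197 + (2 - 1/2 + 115/2) = -1/12*1/197*187 + 59 = -187/2364 + 59 = 139289/2364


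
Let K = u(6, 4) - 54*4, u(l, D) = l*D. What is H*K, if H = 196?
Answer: -37632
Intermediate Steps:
u(l, D) = D*l
K = -192 (K = 4*6 - 54*4 = 24 - 216 = -192)
H*K = 196*(-192) = -37632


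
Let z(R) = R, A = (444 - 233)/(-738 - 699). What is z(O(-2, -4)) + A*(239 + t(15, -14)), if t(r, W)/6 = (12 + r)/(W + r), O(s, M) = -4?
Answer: -90359/1437 ≈ -62.880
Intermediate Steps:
t(r, W) = 6*(12 + r)/(W + r) (t(r, W) = 6*((12 + r)/(W + r)) = 6*(12 + r)/(W + r))
A = -211/1437 (A = 211/(-1437) = 211*(-1/1437) = -211/1437 ≈ -0.14683)
z(O(-2, -4)) + A*(239 + t(15, -14)) = -4 - 211*(239 + 6*(12 + 15)/(-14 + 15))/1437 = -4 - 211*(239 + 6*27/1)/1437 = -4 - 211*(239 + 6*1*27)/1437 = -4 - 211*(239 + 162)/1437 = -4 - 211/1437*401 = -4 - 84611/1437 = -90359/1437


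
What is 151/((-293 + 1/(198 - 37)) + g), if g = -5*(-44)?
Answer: -24311/11752 ≈ -2.0687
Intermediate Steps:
g = 220
151/((-293 + 1/(198 - 37)) + g) = 151/((-293 + 1/(198 - 37)) + 220) = 151/((-293 + 1/161) + 220) = 151/(-47172/161 + 220) = 151/(-11752/161) = 151*(-161/11752) = -24311/11752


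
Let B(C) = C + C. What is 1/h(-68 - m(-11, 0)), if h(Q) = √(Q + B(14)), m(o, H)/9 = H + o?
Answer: √59/59 ≈ 0.13019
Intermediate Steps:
m(o, H) = 9*H + 9*o (m(o, H) = 9*(H + o) = 9*H + 9*o)
B(C) = 2*C
h(Q) = √(28 + Q) (h(Q) = √(Q + 2*14) = √(Q + 28) = √(28 + Q))
1/h(-68 - m(-11, 0)) = 1/(√(28 + (-68 - (9*0 + 9*(-11))))) = 1/(√(28 + (-68 - (0 - 99)))) = 1/(√(28 + (-68 - 1*(-99)))) = 1/(√(28 + (-68 + 99))) = 1/(√(28 + 31)) = 1/(√59) = √59/59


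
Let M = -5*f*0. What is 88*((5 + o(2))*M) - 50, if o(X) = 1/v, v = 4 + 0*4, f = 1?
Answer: -50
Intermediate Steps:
v = 4 (v = 4 + 0 = 4)
M = 0 (M = -5*1*0 = -5*0 = 0)
o(X) = 1/4
88*((5 + o(2))*M) - 50 = 88*((5 + 1/4)*0) - 50 = 88*((21/4)*0) - 50 = 88*0 - 50 = 0 - 50 = -50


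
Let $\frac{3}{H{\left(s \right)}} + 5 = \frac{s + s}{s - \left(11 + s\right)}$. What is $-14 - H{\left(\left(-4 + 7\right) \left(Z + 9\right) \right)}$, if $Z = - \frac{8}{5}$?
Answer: $- \frac{6793}{497} \approx -13.668$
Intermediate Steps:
$Z = - \frac{8}{5}$ ($Z = \left(-8\right) \frac{1}{5} = - \frac{8}{5} \approx -1.6$)
$H{\left(s \right)} = \frac{3}{-5 - \frac{2 s}{11}}$ ($H{\left(s \right)} = \frac{3}{-5 + \frac{s + s}{s - \left(11 + s\right)}} = \frac{3}{-5 + \frac{2 s}{-11}} = \frac{3}{-5 + 2 s \left(- \frac{1}{11}\right)} = \frac{3}{-5 - \frac{2 s}{11}}$)
$-14 - H{\left(\left(-4 + 7\right) \left(Z + 9\right) \right)} = -14 - - \frac{33}{55 + 2 \left(-4 + 7\right) \left(- \frac{8}{5} + 9\right)} = -14 - - \frac{33}{55 + 2 \cdot 3 \cdot \frac{37}{5}} = -14 - - \frac{33}{55 + 2 \cdot \frac{111}{5}} = -14 - - \frac{33}{55 + \frac{222}{5}} = -14 - - \frac{33}{\frac{497}{5}} = -14 - \left(-33\right) \frac{5}{497} = -14 - - \frac{165}{497} = -14 + \frac{165}{497} = - \frac{6793}{497}$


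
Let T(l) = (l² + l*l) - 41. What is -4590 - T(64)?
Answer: -12741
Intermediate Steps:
T(l) = -41 + 2*l² (T(l) = (l² + l²) - 41 = 2*l² - 41 = -41 + 2*l²)
-4590 - T(64) = -4590 - (-41 + 2*64²) = -4590 - (-41 + 2*4096) = -4590 - (-41 + 8192) = -4590 - 1*8151 = -4590 - 8151 = -12741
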